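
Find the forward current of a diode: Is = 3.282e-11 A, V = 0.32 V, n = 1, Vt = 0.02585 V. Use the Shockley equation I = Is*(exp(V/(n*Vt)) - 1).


Step 1: V/(n*Vt) = 0.32/(1*0.02585) = 12.3791
Step 2: exp(12.3791) = 2.3778e+05
Step 3: I = 3.282e-11 * (2.3778e+05 - 1) = 7.80e-06 A

7.80e-06


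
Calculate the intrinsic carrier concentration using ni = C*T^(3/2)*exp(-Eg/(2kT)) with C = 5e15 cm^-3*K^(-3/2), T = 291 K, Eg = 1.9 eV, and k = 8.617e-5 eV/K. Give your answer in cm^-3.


Step 1: Compute kT = 8.617e-5 * 291 = 0.02507547 eV
Step 2: Exponent = -Eg/(2kT) = -1.9/(2*0.02507547) = -37.88563
Step 3: T^(3/2) = 291^1.5 = 4964.09
Step 4: ni = 5e15 * 4964.09 * exp(-37.88563) = 8.74e+02 cm^-3

8.74e+02


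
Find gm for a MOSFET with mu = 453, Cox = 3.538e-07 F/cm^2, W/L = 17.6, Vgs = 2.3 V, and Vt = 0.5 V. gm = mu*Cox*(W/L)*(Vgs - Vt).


Step 1: Vov = Vgs - Vt = 2.3 - 0.5 = 1.8 V
Step 2: gm = mu * Cox * (W/L) * Vov
Step 3: gm = 453 * 3.538e-07 * 17.6 * 1.8 = 5.08e-03 S

5.08e-03


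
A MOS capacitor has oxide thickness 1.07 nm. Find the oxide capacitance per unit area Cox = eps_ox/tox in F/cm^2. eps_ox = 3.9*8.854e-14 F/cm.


Step 1: eps_ox = 3.9 * 8.854e-14 = 3.45306e-13 F/cm
Step 2: tox in cm = 1.07 nm * 1e-7 = 1.0700e-07 cm
Step 3: Cox = 3.45306e-13 / 1.0700e-07 = 3.23e-06 F/cm^2

3.23e-06


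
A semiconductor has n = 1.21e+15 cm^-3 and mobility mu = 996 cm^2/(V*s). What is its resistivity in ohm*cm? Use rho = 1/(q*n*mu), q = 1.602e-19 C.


Step 1: sigma = q * n * mu = 1.602e-19 * 1.21e+15 * 996 = 1.93067e-01 S/cm
Step 2: rho = 1 / sigma = 1 / 1.93067e-01 = 5.18 ohm*cm

5.18


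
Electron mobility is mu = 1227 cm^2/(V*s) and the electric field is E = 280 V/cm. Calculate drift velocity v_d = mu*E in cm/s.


Step 1: v_d = mu * E
Step 2: v_d = 1227 * 280 = 343560
Step 3: v_d = 3.44e+05 cm/s

3.44e+05


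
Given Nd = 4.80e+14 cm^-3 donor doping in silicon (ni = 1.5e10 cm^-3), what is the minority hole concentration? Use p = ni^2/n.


Step 1: Since Nd >> ni, n ≈ Nd = 4.80e+14 cm^-3
Step 2: p = ni^2 / n = (1.5e10)^2 / 4.80e+14
Step 3: p = 2.25e20 / 4.80e+14 = 4.69e+05 cm^-3

4.69e+05


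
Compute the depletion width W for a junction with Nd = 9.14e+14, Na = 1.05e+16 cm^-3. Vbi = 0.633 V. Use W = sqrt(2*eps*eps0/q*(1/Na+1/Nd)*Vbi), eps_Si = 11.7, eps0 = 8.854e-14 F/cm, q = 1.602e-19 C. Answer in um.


Step 1: 1/Na + 1/Nd = 1/1.05e+16 + 1/9.14e+14 = 1.18933e-15
Step 2: 2*eps*eps0/q = 2*11.7*8.854e-14/1.602e-19 = 1.293281e+07
Step 3: W^2 = 1.293281e+07 * 1.18933e-15 * 0.633 = 9.73641e-09
Step 4: W = sqrt(9.73641e-09) = 9.867e-05 cm = 0.9867 um

0.9867


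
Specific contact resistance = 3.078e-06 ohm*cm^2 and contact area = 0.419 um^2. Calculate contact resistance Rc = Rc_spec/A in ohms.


Step 1: Convert area to cm^2: 0.419 um^2 = 4.1900e-09 cm^2
Step 2: Rc = Rc_spec / A = 3.078e-06 / 4.1900e-09
Step 3: Rc = 7.35e+02 ohms

7.35e+02


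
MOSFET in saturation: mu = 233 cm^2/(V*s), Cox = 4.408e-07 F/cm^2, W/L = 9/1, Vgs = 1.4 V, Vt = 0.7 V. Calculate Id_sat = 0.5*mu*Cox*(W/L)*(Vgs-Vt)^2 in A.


Step 1: Overdrive voltage Vov = Vgs - Vt = 1.4 - 0.7 = 0.7 V
Step 2: W/L = 9/1 = 9
Step 3: Id = 0.5 * 233 * 4.408e-07 * 9 * 0.7^2
Step 4: Id = 2.26e-04 A

2.26e-04


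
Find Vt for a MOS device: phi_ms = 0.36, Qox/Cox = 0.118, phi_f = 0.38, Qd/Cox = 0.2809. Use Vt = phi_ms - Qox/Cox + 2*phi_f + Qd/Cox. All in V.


Step 1: Vt = phi_ms - Qox/Cox + 2*phi_f + Qd/Cox
Step 2: Vt = 0.36 - 0.118 + 2*0.38 + 0.2809
Step 3: Vt = 0.36 - 0.118 + 0.76 + 0.2809
Step 4: Vt = 1.2829 V

1.2829


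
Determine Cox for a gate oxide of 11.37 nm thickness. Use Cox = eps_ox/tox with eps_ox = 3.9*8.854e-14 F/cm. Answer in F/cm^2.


Step 1: eps_ox = 3.9 * 8.854e-14 = 3.45306e-13 F/cm
Step 2: tox in cm = 11.37 nm * 1e-7 = 1.1370e-06 cm
Step 3: Cox = 3.45306e-13 / 1.1370e-06 = 3.04e-07 F/cm^2

3.04e-07


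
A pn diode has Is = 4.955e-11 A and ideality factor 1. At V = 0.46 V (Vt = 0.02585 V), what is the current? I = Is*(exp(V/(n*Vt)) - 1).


Step 1: V/(n*Vt) = 0.46/(1*0.02585) = 17.7950
Step 2: exp(17.7950) = 5.3490e+07
Step 3: I = 4.955e-11 * (5.3490e+07 - 1) = 2.65e-03 A

2.65e-03


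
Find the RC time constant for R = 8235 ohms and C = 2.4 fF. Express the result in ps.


Step 1: tau = R * C
Step 2: tau = 8235 * 2.4 fF = 8235 * 2.4e-15 F
Step 3: tau = 1.9764e-11 s = 19.764 ps

19.764


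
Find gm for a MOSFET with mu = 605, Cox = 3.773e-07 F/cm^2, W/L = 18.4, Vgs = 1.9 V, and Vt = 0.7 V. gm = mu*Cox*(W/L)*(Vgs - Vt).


Step 1: Vov = Vgs - Vt = 1.9 - 0.7 = 1.2 V
Step 2: gm = mu * Cox * (W/L) * Vov
Step 3: gm = 605 * 3.773e-07 * 18.4 * 1.2 = 5.04e-03 S

5.04e-03


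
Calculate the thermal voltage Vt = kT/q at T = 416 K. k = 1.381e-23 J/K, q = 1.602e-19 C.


Step 1: kT = 1.381e-23 * 416 = 5.74496e-21 J
Step 2: Vt = kT/q = 5.74496e-21 / 1.602e-19
Step 3: Vt = 0.03586 V

0.03586


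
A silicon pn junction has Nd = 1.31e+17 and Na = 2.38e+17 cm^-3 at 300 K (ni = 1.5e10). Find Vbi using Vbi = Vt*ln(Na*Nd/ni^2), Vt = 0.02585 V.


Step 1: Compute Na*Nd/ni^2 = 2.38e+17 * 1.31e+17 / (1.5e10)^2 = 1.3857e+14
Step 2: ln(1.3857e+14) = 32.5624
Step 3: Vbi = 0.02585 * 32.5624 = 0.842 V

0.842


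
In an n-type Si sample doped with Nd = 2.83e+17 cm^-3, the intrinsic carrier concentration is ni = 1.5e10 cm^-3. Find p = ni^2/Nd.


Step 1: Since Nd >> ni, n ≈ Nd = 2.83e+17 cm^-3
Step 2: p = ni^2 / n = (1.5e10)^2 / 2.83e+17
Step 3: p = 2.25e20 / 2.83e+17 = 7.95e+02 cm^-3

7.95e+02


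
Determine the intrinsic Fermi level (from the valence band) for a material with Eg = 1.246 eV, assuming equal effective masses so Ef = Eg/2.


Step 1: For an intrinsic semiconductor, the Fermi level sits at midgap.
Step 2: Ef = Eg / 2 = 1.246 / 2 = 0.623 eV

0.623


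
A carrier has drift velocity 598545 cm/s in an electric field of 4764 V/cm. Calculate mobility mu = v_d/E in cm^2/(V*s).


Step 1: mu = v_d / E
Step 2: mu = 598545 / 4764
Step 3: mu = 125.64 cm^2/(V*s)

125.64


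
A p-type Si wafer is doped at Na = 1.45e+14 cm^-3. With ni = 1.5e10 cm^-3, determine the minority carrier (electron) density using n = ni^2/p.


Step 1: Majority hole concentration p ≈ Na = 1.45e+14 cm^-3
Step 2: n = ni^2 / Na = (1.5e10)^2 / 1.45e+14
Step 3: n = 1.55e+06 cm^-3

1.55e+06


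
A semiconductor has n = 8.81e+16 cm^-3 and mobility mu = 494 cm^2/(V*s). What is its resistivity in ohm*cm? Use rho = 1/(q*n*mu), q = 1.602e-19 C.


Step 1: sigma = q * n * mu = 1.602e-19 * 8.81e+16 * 494 = 6.97213e+00 S/cm
Step 2: rho = 1 / sigma = 1 / 6.97213e+00 = 0.1434 ohm*cm

0.1434


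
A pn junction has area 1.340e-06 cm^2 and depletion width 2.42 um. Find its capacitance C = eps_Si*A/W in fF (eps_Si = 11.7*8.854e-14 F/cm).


Step 1: eps_Si = 11.7 * 8.854e-14 = 1.035918e-12 F/cm
Step 2: W in cm = 2.42 * 1e-4 = 2.42e-04 cm
Step 3: C = 1.035918e-12 * 1.340e-06 / 2.42e-04 = 5.736075e-15 F
Step 4: C = 5.74 fF

5.74


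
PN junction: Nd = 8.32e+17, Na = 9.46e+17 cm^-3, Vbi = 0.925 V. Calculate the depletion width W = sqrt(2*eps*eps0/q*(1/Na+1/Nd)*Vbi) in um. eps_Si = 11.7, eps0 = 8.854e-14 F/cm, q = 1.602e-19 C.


Step 1: 1/Na + 1/Nd = 1/9.46e+17 + 1/8.32e+17 = 2.25901e-18
Step 2: 2*eps*eps0/q = 2*11.7*8.854e-14/1.602e-19 = 1.293281e+07
Step 3: W^2 = 1.293281e+07 * 2.25901e-18 * 0.925 = 2.70242e-11
Step 4: W = sqrt(2.70242e-11) = 5.198e-06 cm = 0.05198 um

0.05198


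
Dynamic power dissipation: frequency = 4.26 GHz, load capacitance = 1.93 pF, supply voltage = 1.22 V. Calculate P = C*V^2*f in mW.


Step 1: V^2 = 1.22^2 = 1.4884 V^2
Step 2: P = C*V^2*f = 1.93e-12 F * 1.4884 * 4.26e9 Hz
Step 3: P = 1.223732712e-02 W
Step 4: P = 12.237 mW

12.237


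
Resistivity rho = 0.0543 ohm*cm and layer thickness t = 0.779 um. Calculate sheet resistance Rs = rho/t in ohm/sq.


Step 1: Convert thickness to cm: t = 0.779 um = 7.7900e-05 cm
Step 2: Rs = rho / t = 0.0543 / 7.7900e-05
Step 3: Rs = 697.0 ohm/sq

697.0


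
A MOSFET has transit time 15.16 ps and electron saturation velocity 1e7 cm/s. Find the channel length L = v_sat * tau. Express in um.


Step 1: tau in seconds = 15.16 ps * 1e-12 = 1.5160e-11 s
Step 2: L = v_sat * tau = 1e7 * 1.5160e-11 = 1.5160e-04 cm
Step 3: L in um = 1.5160e-04 * 1e4 = 1.516 um

1.516


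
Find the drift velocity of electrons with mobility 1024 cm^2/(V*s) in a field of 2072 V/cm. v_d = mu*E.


Step 1: v_d = mu * E
Step 2: v_d = 1024 * 2072 = 2121728
Step 3: v_d = 2.12e+06 cm/s

2.12e+06


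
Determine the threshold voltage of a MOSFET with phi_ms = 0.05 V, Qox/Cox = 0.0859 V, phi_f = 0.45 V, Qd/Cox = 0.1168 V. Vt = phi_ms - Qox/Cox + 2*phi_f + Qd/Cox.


Step 1: Vt = phi_ms - Qox/Cox + 2*phi_f + Qd/Cox
Step 2: Vt = 0.05 - 0.0859 + 2*0.45 + 0.1168
Step 3: Vt = 0.05 - 0.0859 + 0.9 + 0.1168
Step 4: Vt = 0.9809 V

0.9809


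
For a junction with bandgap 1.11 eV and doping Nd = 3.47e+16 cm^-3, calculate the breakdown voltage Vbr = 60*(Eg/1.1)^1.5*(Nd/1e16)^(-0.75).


Step 1: Eg/1.1 = 1.11/1.1 = 1.009091
Step 2: (Eg/1.1)^1.5 = 1.009091^1.5 = 1.013667
Step 3: (Nd/1e16)^(-0.75) = (3.47)^(-0.75) = 0.393326
Step 4: Vbr = 60 * 1.013667 * 0.393326 = 23.9 V

23.9


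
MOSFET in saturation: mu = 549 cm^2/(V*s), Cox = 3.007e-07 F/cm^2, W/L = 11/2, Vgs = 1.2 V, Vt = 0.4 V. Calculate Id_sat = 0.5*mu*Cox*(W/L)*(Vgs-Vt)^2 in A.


Step 1: Overdrive voltage Vov = Vgs - Vt = 1.2 - 0.4 = 0.8 V
Step 2: W/L = 11/2 = 5.5
Step 3: Id = 0.5 * 549 * 3.007e-07 * 5.5 * 0.8^2
Step 4: Id = 2.91e-04 A

2.91e-04


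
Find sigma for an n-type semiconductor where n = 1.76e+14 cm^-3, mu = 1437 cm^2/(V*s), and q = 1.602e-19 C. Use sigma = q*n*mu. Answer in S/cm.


Step 1: sigma = q * n * mu
Step 2: sigma = 1.602e-19 * 1.76e+14 * 1437
Step 3: sigma = 4.052e-02 S/cm

4.052e-02


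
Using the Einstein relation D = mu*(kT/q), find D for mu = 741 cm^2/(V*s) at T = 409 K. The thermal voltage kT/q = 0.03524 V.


Step 1: D = mu * (kT/q)
Step 2: D = 741 * 0.03524
Step 3: D = 26.11 cm^2/s

26.11


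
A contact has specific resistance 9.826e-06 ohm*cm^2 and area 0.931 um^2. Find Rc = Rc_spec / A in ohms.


Step 1: Convert area to cm^2: 0.931 um^2 = 9.3100e-09 cm^2
Step 2: Rc = Rc_spec / A = 9.826e-06 / 9.3100e-09
Step 3: Rc = 1.06e+03 ohms

1.06e+03


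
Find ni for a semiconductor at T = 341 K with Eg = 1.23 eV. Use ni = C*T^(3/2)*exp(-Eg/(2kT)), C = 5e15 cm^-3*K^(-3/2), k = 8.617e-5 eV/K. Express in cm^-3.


Step 1: Compute kT = 8.617e-5 * 341 = 0.02938397 eV
Step 2: Exponent = -Eg/(2kT) = -1.23/(2*0.02938397) = -20.92978
Step 3: T^(3/2) = 341^1.5 = 6296.97
Step 4: ni = 5e15 * 6296.97 * exp(-20.92978) = 2.56e+10 cm^-3

2.56e+10


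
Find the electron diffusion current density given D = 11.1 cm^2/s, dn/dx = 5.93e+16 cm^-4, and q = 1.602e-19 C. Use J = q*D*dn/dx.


Step 1: J = q * D * (dn/dx)
Step 2: J = 1.602e-19 * 11.1 * 5.93e+16
Step 3: J = 1.05e-01 A/cm^2

1.05e-01


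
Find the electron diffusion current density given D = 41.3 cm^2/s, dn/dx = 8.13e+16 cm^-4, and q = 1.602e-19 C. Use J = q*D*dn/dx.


Step 1: J = q * D * (dn/dx)
Step 2: J = 1.602e-19 * 41.3 * 8.13e+16
Step 3: J = 5.38e-01 A/cm^2

5.38e-01


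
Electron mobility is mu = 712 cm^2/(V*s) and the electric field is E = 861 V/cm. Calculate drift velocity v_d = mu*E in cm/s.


Step 1: v_d = mu * E
Step 2: v_d = 712 * 861 = 613032
Step 3: v_d = 6.13e+05 cm/s

6.13e+05


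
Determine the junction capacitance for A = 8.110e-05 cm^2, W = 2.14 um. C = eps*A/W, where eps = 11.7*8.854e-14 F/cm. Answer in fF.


Step 1: eps_Si = 11.7 * 8.854e-14 = 1.035918e-12 F/cm
Step 2: W in cm = 2.14 * 1e-4 = 2.14e-04 cm
Step 3: C = 1.035918e-12 * 8.110e-05 / 2.14e-04 = 3.925839e-13 F
Step 4: C = 392.58 fF

392.58


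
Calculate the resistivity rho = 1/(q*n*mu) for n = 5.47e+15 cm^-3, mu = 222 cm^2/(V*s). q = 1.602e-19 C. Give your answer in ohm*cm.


Step 1: sigma = q * n * mu = 1.602e-19 * 5.47e+15 * 222 = 1.94537e-01 S/cm
Step 2: rho = 1 / sigma = 1 / 1.94537e-01 = 5.14 ohm*cm

5.14


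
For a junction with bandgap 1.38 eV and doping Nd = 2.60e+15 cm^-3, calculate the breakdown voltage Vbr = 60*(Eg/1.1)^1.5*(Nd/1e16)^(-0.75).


Step 1: Eg/1.1 = 1.38/1.1 = 1.254545
Step 2: (Eg/1.1)^1.5 = 1.254545^1.5 = 1.405172
Step 3: (Nd/1e16)^(-0.75) = (0.26)^(-0.75) = 2.746439
Step 4: Vbr = 60 * 1.405172 * 2.746439 = 231.6 V

231.6


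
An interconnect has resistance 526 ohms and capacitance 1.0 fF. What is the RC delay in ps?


Step 1: tau = R * C
Step 2: tau = 526 * 1.0 fF = 526 * 1.0e-15 F
Step 3: tau = 5.26e-13 s = 0.526 ps

0.526


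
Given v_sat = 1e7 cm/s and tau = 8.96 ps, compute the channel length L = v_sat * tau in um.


Step 1: tau in seconds = 8.96 ps * 1e-12 = 8.9600e-12 s
Step 2: L = v_sat * tau = 1e7 * 8.9600e-12 = 8.9600e-05 cm
Step 3: L in um = 8.9600e-05 * 1e4 = 0.896 um

0.896


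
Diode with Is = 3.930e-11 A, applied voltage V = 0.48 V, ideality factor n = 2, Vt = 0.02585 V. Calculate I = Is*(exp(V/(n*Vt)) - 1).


Step 1: V/(n*Vt) = 0.48/(2*0.02585) = 9.2843
Step 2: exp(9.2843) = 1.0768e+04
Step 3: I = 3.930e-11 * (1.0768e+04 - 1) = 4.23e-07 A

4.23e-07


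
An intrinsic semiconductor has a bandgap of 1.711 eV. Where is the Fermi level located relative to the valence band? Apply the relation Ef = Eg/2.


Step 1: For an intrinsic semiconductor, the Fermi level sits at midgap.
Step 2: Ef = Eg / 2 = 1.711 / 2 = 0.8555 eV

0.8555


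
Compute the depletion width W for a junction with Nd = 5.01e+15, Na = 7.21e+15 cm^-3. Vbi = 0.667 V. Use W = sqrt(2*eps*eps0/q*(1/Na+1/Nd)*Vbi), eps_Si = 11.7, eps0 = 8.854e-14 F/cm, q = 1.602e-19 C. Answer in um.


Step 1: 1/Na + 1/Nd = 1/7.21e+15 + 1/5.01e+15 = 3.38297e-16
Step 2: 2*eps*eps0/q = 2*11.7*8.854e-14/1.602e-19 = 1.293281e+07
Step 3: W^2 = 1.293281e+07 * 3.38297e-16 * 0.667 = 2.91821e-09
Step 4: W = sqrt(2.91821e-09) = 5.402e-05 cm = 0.5402 um

0.5402


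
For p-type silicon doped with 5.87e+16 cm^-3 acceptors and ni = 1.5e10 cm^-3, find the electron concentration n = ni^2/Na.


Step 1: Majority hole concentration p ≈ Na = 5.87e+16 cm^-3
Step 2: n = ni^2 / Na = (1.5e10)^2 / 5.87e+16
Step 3: n = 3.83e+03 cm^-3

3.83e+03


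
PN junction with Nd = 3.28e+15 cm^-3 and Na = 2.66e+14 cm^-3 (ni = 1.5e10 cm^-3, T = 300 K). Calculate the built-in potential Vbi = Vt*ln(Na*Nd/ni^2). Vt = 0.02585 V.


Step 1: Compute Na*Nd/ni^2 = 2.66e+14 * 3.28e+15 / (1.5e10)^2 = 3.8777e+09
Step 2: ln(3.8777e+09) = 22.0785
Step 3: Vbi = 0.02585 * 22.0785 = 0.571 V

0.571


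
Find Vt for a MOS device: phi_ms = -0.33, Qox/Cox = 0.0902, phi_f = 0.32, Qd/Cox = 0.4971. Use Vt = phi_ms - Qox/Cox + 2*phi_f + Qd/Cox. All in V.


Step 1: Vt = phi_ms - Qox/Cox + 2*phi_f + Qd/Cox
Step 2: Vt = -0.33 - 0.0902 + 2*0.32 + 0.4971
Step 3: Vt = -0.33 - 0.0902 + 0.64 + 0.4971
Step 4: Vt = 0.7169 V

0.7169


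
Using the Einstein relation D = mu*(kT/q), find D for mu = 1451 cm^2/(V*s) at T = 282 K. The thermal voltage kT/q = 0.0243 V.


Step 1: D = mu * (kT/q)
Step 2: D = 1451 * 0.0243
Step 3: D = 35.26 cm^2/s

35.26


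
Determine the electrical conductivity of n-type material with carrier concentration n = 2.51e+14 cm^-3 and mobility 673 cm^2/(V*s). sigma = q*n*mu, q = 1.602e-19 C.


Step 1: sigma = q * n * mu
Step 2: sigma = 1.602e-19 * 2.51e+14 * 673
Step 3: sigma = 2.706e-02 S/cm

2.706e-02


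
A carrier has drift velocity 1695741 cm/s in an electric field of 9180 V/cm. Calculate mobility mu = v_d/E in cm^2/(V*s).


Step 1: mu = v_d / E
Step 2: mu = 1695741 / 9180
Step 3: mu = 184.72 cm^2/(V*s)

184.72


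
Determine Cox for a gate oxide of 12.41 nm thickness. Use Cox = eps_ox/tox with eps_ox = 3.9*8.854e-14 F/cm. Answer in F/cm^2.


Step 1: eps_ox = 3.9 * 8.854e-14 = 3.45306e-13 F/cm
Step 2: tox in cm = 12.41 nm * 1e-7 = 1.2410e-06 cm
Step 3: Cox = 3.45306e-13 / 1.2410e-06 = 2.78e-07 F/cm^2

2.78e-07


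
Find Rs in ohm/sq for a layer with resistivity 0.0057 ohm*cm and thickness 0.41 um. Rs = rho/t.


Step 1: Convert thickness to cm: t = 0.41 um = 4.1000e-05 cm
Step 2: Rs = rho / t = 0.0057 / 4.1000e-05
Step 3: Rs = 139.0 ohm/sq

139.0


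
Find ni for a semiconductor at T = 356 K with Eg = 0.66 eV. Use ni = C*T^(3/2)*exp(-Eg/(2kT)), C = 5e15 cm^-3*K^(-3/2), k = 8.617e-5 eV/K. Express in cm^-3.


Step 1: Compute kT = 8.617e-5 * 356 = 0.03067652 eV
Step 2: Exponent = -Eg/(2kT) = -0.66/(2*0.03067652) = -10.75741
Step 3: T^(3/2) = 356^1.5 = 6716.99
Step 4: ni = 5e15 * 6716.99 * exp(-10.75741) = 7.15e+14 cm^-3

7.15e+14


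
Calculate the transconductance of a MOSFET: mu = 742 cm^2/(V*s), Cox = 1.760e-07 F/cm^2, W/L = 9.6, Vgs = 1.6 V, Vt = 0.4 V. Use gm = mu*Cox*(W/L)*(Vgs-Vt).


Step 1: Vov = Vgs - Vt = 1.6 - 0.4 = 1.2 V
Step 2: gm = mu * Cox * (W/L) * Vov
Step 3: gm = 742 * 1.760e-07 * 9.6 * 1.2 = 1.50e-03 S

1.50e-03


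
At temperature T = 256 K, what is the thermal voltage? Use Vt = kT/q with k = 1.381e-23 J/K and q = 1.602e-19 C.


Step 1: kT = 1.381e-23 * 256 = 3.53536e-21 J
Step 2: Vt = kT/q = 3.53536e-21 / 1.602e-19
Step 3: Vt = 0.02207 V

0.02207


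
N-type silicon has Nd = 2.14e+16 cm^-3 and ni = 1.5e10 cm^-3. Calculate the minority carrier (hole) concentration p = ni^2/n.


Step 1: Since Nd >> ni, n ≈ Nd = 2.14e+16 cm^-3
Step 2: p = ni^2 / n = (1.5e10)^2 / 2.14e+16
Step 3: p = 2.25e20 / 2.14e+16 = 1.05e+04 cm^-3

1.05e+04


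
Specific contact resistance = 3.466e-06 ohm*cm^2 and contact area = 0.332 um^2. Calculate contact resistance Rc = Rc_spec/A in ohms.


Step 1: Convert area to cm^2: 0.332 um^2 = 3.3200e-09 cm^2
Step 2: Rc = Rc_spec / A = 3.466e-06 / 3.3200e-09
Step 3: Rc = 1.04e+03 ohms

1.04e+03


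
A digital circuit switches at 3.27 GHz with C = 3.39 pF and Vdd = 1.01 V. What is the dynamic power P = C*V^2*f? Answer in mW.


Step 1: V^2 = 1.01^2 = 1.0201 V^2
Step 2: P = C*V^2*f = 3.39e-12 F * 1.0201 * 3.27e9 Hz
Step 3: P = 1.130811453e-02 W
Step 4: P = 11.308 mW

11.308


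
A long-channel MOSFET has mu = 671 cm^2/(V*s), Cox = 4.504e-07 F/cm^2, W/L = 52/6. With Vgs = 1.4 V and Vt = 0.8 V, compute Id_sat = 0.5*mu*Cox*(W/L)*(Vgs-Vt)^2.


Step 1: Overdrive voltage Vov = Vgs - Vt = 1.4 - 0.8 = 0.6 V
Step 2: W/L = 52/6 = 8.66667
Step 3: Id = 0.5 * 671 * 4.504e-07 * 8.66667 * 0.6^2
Step 4: Id = 4.71e-04 A

4.71e-04


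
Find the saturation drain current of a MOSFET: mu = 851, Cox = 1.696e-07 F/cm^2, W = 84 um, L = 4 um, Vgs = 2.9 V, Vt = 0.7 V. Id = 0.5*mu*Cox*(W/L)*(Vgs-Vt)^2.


Step 1: Overdrive voltage Vov = Vgs - Vt = 2.9 - 0.7 = 2.2 V
Step 2: W/L = 84/4 = 21
Step 3: Id = 0.5 * 851 * 1.696e-07 * 21 * 2.2^2
Step 4: Id = 7.33e-03 A

7.33e-03


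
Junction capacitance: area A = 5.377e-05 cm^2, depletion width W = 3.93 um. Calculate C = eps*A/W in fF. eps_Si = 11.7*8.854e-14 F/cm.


Step 1: eps_Si = 11.7 * 8.854e-14 = 1.035918e-12 F/cm
Step 2: W in cm = 3.93 * 1e-4 = 3.93e-04 cm
Step 3: C = 1.035918e-12 * 5.377e-05 / 3.93e-04 = 1.417336e-13 F
Step 4: C = 141.73 fF

141.73


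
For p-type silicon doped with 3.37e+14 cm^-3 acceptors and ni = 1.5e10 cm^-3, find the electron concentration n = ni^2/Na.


Step 1: Majority hole concentration p ≈ Na = 3.37e+14 cm^-3
Step 2: n = ni^2 / Na = (1.5e10)^2 / 3.37e+14
Step 3: n = 6.68e+05 cm^-3

6.68e+05


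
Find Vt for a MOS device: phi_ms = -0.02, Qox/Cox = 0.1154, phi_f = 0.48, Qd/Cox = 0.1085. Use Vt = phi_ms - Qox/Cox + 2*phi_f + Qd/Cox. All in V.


Step 1: Vt = phi_ms - Qox/Cox + 2*phi_f + Qd/Cox
Step 2: Vt = -0.02 - 0.1154 + 2*0.48 + 0.1085
Step 3: Vt = -0.02 - 0.1154 + 0.96 + 0.1085
Step 4: Vt = 0.9331 V

0.9331


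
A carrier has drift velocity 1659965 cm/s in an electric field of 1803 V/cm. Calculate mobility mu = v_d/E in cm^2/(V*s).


Step 1: mu = v_d / E
Step 2: mu = 1659965 / 1803
Step 3: mu = 920.67 cm^2/(V*s)

920.67


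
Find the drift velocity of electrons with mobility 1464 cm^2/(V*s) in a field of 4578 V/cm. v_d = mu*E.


Step 1: v_d = mu * E
Step 2: v_d = 1464 * 4578 = 6702192
Step 3: v_d = 6.70e+06 cm/s

6.70e+06


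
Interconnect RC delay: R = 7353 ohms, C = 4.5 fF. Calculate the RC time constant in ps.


Step 1: tau = R * C
Step 2: tau = 7353 * 4.5 fF = 7353 * 4.5e-15 F
Step 3: tau = 3.30885e-11 s = 33.0885 ps

33.0885


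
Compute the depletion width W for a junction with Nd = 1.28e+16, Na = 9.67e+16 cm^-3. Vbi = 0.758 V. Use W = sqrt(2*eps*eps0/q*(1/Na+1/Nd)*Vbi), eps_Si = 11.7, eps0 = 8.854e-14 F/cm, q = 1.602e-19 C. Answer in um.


Step 1: 1/Na + 1/Nd = 1/9.67e+16 + 1/1.28e+16 = 8.84663e-17
Step 2: 2*eps*eps0/q = 2*11.7*8.854e-14/1.602e-19 = 1.293281e+07
Step 3: W^2 = 1.293281e+07 * 8.84663e-17 * 0.758 = 8.67241e-10
Step 4: W = sqrt(8.67241e-10) = 2.945e-05 cm = 0.2945 um

0.2945


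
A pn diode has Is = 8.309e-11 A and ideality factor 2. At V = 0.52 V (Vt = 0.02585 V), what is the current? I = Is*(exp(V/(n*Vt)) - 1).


Step 1: V/(n*Vt) = 0.52/(2*0.02585) = 10.0580
Step 2: exp(10.0580) = 2.3342e+04
Step 3: I = 8.309e-11 * (2.3342e+04 - 1) = 1.94e-06 A

1.94e-06


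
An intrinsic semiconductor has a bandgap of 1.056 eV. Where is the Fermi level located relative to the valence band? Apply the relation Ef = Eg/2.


Step 1: For an intrinsic semiconductor, the Fermi level sits at midgap.
Step 2: Ef = Eg / 2 = 1.056 / 2 = 0.528 eV

0.528


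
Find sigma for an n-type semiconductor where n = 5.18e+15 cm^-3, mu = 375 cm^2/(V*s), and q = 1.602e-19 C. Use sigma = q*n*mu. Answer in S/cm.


Step 1: sigma = q * n * mu
Step 2: sigma = 1.602e-19 * 5.18e+15 * 375
Step 3: sigma = 3.112e-01 S/cm

3.112e-01


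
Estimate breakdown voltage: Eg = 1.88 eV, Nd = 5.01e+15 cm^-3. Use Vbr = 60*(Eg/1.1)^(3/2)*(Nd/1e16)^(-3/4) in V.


Step 1: Eg/1.1 = 1.88/1.1 = 1.709091
Step 2: (Eg/1.1)^1.5 = 1.709091^1.5 = 2.234332
Step 3: (Nd/1e16)^(-0.75) = (0.501)^(-0.75) = 1.679275
Step 4: Vbr = 60 * 2.234332 * 1.679275 = 225.1 V

225.1


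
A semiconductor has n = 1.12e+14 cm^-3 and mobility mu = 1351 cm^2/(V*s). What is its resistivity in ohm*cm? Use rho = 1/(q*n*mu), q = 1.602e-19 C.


Step 1: sigma = q * n * mu = 1.602e-19 * 1.12e+14 * 1351 = 2.42402e-02 S/cm
Step 2: rho = 1 / sigma = 1 / 2.42402e-02 = 41.25 ohm*cm

41.25


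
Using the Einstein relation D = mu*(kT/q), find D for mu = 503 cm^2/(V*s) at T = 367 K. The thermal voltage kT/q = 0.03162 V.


Step 1: D = mu * (kT/q)
Step 2: D = 503 * 0.03162
Step 3: D = 15.9 cm^2/s

15.9


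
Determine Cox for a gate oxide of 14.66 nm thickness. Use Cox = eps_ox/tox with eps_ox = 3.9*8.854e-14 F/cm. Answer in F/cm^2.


Step 1: eps_ox = 3.9 * 8.854e-14 = 3.45306e-13 F/cm
Step 2: tox in cm = 14.66 nm * 1e-7 = 1.4660e-06 cm
Step 3: Cox = 3.45306e-13 / 1.4660e-06 = 2.36e-07 F/cm^2

2.36e-07


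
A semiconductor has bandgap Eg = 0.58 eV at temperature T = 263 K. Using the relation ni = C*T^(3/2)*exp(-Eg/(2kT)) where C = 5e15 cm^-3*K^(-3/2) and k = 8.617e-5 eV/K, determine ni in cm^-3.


Step 1: Compute kT = 8.617e-5 * 263 = 0.02266271 eV
Step 2: Exponent = -Eg/(2kT) = -0.58/(2*0.02266271) = -12.79635
Step 3: T^(3/2) = 263^1.5 = 4265.14
Step 4: ni = 5e15 * 4265.14 * exp(-12.79635) = 5.91e+13 cm^-3

5.91e+13


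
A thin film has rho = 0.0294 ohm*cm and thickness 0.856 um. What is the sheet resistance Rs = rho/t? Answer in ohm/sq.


Step 1: Convert thickness to cm: t = 0.856 um = 8.5600e-05 cm
Step 2: Rs = rho / t = 0.0294 / 8.5600e-05
Step 3: Rs = 343.5 ohm/sq

343.5


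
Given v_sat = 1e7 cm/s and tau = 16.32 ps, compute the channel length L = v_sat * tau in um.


Step 1: tau in seconds = 16.32 ps * 1e-12 = 1.6320e-11 s
Step 2: L = v_sat * tau = 1e7 * 1.6320e-11 = 1.6320e-04 cm
Step 3: L in um = 1.6320e-04 * 1e4 = 1.632 um

1.632


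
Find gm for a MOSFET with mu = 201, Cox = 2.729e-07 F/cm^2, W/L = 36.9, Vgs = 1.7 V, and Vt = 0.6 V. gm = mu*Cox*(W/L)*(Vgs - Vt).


Step 1: Vov = Vgs - Vt = 1.7 - 0.6 = 1.1 V
Step 2: gm = mu * Cox * (W/L) * Vov
Step 3: gm = 201 * 2.729e-07 * 36.9 * 1.1 = 2.23e-03 S

2.23e-03


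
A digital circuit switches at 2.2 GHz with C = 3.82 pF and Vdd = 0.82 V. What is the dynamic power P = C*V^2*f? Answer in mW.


Step 1: V^2 = 0.82^2 = 0.6724 V^2
Step 2: P = C*V^2*f = 3.82e-12 F * 0.6724 * 2.2e9 Hz
Step 3: P = 5.6508496e-03 W
Step 4: P = 5.651 mW

5.651


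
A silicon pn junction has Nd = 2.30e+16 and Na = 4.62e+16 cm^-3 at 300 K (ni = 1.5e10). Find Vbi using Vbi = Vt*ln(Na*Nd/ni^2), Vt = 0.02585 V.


Step 1: Compute Na*Nd/ni^2 = 4.62e+16 * 2.30e+16 / (1.5e10)^2 = 4.7227e+12
Step 2: ln(4.7227e+12) = 29.1834
Step 3: Vbi = 0.02585 * 29.1834 = 0.754 V

0.754


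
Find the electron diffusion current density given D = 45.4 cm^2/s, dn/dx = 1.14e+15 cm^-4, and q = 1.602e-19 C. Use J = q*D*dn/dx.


Step 1: J = q * D * (dn/dx)
Step 2: J = 1.602e-19 * 45.4 * 1.14e+15
Step 3: J = 8.29e-03 A/cm^2

8.29e-03


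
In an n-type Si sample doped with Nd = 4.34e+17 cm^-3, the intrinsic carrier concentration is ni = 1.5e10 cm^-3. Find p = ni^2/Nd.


Step 1: Since Nd >> ni, n ≈ Nd = 4.34e+17 cm^-3
Step 2: p = ni^2 / n = (1.5e10)^2 / 4.34e+17
Step 3: p = 2.25e20 / 4.34e+17 = 5.18e+02 cm^-3

5.18e+02


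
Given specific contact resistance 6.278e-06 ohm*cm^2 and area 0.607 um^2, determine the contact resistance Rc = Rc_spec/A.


Step 1: Convert area to cm^2: 0.607 um^2 = 6.0700e-09 cm^2
Step 2: Rc = Rc_spec / A = 6.278e-06 / 6.0700e-09
Step 3: Rc = 1.03e+03 ohms

1.03e+03


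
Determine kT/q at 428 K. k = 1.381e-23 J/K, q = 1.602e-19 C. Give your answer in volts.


Step 1: kT = 1.381e-23 * 428 = 5.91068e-21 J
Step 2: Vt = kT/q = 5.91068e-21 / 1.602e-19
Step 3: Vt = 0.0369 V

0.0369


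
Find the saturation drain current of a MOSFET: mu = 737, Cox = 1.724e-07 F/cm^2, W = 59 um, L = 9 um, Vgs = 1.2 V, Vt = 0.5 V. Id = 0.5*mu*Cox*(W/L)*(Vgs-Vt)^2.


Step 1: Overdrive voltage Vov = Vgs - Vt = 1.2 - 0.5 = 0.7 V
Step 2: W/L = 59/9 = 6.55556
Step 3: Id = 0.5 * 737 * 1.724e-07 * 6.55556 * 0.7^2
Step 4: Id = 2.04e-04 A

2.04e-04


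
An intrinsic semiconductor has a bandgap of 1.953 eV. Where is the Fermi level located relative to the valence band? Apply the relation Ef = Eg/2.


Step 1: For an intrinsic semiconductor, the Fermi level sits at midgap.
Step 2: Ef = Eg / 2 = 1.953 / 2 = 0.9765 eV

0.9765


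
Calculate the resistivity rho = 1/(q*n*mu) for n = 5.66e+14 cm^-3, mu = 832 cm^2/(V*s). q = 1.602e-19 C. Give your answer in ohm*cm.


Step 1: sigma = q * n * mu = 1.602e-19 * 5.66e+14 * 832 = 7.54401e-02 S/cm
Step 2: rho = 1 / sigma = 1 / 7.54401e-02 = 13.26 ohm*cm

13.26


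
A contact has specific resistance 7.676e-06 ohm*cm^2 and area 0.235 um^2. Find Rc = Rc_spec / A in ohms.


Step 1: Convert area to cm^2: 0.235 um^2 = 2.3500e-09 cm^2
Step 2: Rc = Rc_spec / A = 7.676e-06 / 2.3500e-09
Step 3: Rc = 3.27e+03 ohms

3.27e+03


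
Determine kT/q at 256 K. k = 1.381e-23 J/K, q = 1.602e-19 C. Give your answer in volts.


Step 1: kT = 1.381e-23 * 256 = 3.53536e-21 J
Step 2: Vt = kT/q = 3.53536e-21 / 1.602e-19
Step 3: Vt = 0.02207 V

0.02207


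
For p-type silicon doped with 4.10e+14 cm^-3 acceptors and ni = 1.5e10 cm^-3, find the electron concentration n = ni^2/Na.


Step 1: Majority hole concentration p ≈ Na = 4.10e+14 cm^-3
Step 2: n = ni^2 / Na = (1.5e10)^2 / 4.10e+14
Step 3: n = 5.49e+05 cm^-3

5.49e+05


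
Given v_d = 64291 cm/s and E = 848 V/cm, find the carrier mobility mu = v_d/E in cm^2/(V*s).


Step 1: mu = v_d / E
Step 2: mu = 64291 / 848
Step 3: mu = 75.81 cm^2/(V*s)

75.81


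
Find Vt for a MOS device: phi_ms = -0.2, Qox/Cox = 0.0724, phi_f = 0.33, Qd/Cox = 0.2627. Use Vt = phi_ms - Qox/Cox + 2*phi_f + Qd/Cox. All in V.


Step 1: Vt = phi_ms - Qox/Cox + 2*phi_f + Qd/Cox
Step 2: Vt = -0.2 - 0.0724 + 2*0.33 + 0.2627
Step 3: Vt = -0.2 - 0.0724 + 0.66 + 0.2627
Step 4: Vt = 0.6503 V

0.6503


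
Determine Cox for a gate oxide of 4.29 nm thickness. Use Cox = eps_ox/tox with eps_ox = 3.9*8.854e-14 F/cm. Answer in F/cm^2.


Step 1: eps_ox = 3.9 * 8.854e-14 = 3.45306e-13 F/cm
Step 2: tox in cm = 4.29 nm * 1e-7 = 4.2900e-07 cm
Step 3: Cox = 3.45306e-13 / 4.2900e-07 = 8.05e-07 F/cm^2

8.05e-07


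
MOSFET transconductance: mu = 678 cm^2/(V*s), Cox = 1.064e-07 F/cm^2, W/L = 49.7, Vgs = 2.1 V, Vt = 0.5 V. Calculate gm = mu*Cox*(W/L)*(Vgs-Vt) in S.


Step 1: Vov = Vgs - Vt = 2.1 - 0.5 = 1.6 V
Step 2: gm = mu * Cox * (W/L) * Vov
Step 3: gm = 678 * 1.064e-07 * 49.7 * 1.6 = 5.74e-03 S

5.74e-03


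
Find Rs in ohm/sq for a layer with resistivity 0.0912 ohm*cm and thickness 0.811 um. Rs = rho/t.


Step 1: Convert thickness to cm: t = 0.811 um = 8.1100e-05 cm
Step 2: Rs = rho / t = 0.0912 / 8.1100e-05
Step 3: Rs = 1124.5 ohm/sq

1124.5


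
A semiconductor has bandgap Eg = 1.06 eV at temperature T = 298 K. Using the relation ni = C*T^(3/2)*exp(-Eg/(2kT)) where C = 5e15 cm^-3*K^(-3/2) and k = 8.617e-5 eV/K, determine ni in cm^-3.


Step 1: Compute kT = 8.617e-5 * 298 = 0.02567866 eV
Step 2: Exponent = -Eg/(2kT) = -1.06/(2*0.02567866) = -20.63971
Step 3: T^(3/2) = 298^1.5 = 5144.28
Step 4: ni = 5e15 * 5144.28 * exp(-20.63971) = 2.80e+10 cm^-3

2.80e+10


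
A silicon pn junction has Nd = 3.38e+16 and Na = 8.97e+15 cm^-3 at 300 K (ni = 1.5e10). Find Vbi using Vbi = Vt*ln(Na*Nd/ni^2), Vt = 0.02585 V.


Step 1: Compute Na*Nd/ni^2 = 8.97e+15 * 3.38e+16 / (1.5e10)^2 = 1.3475e+12
Step 2: ln(1.3475e+12) = 27.9293
Step 3: Vbi = 0.02585 * 27.9293 = 0.722 V

0.722


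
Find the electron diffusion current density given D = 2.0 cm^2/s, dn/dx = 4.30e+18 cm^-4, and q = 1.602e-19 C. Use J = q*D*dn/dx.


Step 1: J = q * D * (dn/dx)
Step 2: J = 1.602e-19 * 2.0 * 4.30e+18
Step 3: J = 1.38e+00 A/cm^2

1.38e+00


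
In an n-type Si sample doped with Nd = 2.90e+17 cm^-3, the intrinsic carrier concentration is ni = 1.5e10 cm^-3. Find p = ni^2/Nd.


Step 1: Since Nd >> ni, n ≈ Nd = 2.90e+17 cm^-3
Step 2: p = ni^2 / n = (1.5e10)^2 / 2.90e+17
Step 3: p = 2.25e20 / 2.90e+17 = 7.76e+02 cm^-3

7.76e+02


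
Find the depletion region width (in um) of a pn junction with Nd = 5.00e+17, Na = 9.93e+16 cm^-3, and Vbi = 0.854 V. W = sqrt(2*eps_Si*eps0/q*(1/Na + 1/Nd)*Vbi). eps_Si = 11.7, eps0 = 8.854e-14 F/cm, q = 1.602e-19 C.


Step 1: 1/Na + 1/Nd = 1/9.93e+16 + 1/5.00e+17 = 1.20705e-17
Step 2: 2*eps*eps0/q = 2*11.7*8.854e-14/1.602e-19 = 1.293281e+07
Step 3: W^2 = 1.293281e+07 * 1.20705e-17 * 0.854 = 1.33314e-10
Step 4: W = sqrt(1.33314e-10) = 1.155e-05 cm = 0.1155 um

0.1155


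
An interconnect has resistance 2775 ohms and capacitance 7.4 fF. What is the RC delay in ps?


Step 1: tau = R * C
Step 2: tau = 2775 * 7.4 fF = 2775 * 7.4e-15 F
Step 3: tau = 2.0535e-11 s = 20.535 ps

20.535


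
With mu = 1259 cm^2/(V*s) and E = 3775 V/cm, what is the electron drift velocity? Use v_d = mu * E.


Step 1: v_d = mu * E
Step 2: v_d = 1259 * 3775 = 4752725
Step 3: v_d = 4.75e+06 cm/s

4.75e+06


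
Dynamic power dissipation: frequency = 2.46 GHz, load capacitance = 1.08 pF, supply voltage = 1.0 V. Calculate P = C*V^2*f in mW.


Step 1: V^2 = 1.0^2 = 1.0 V^2
Step 2: P = C*V^2*f = 1.08e-12 F * 1.0 * 2.46e9 Hz
Step 3: P = 2.6568e-03 W
Step 4: P = 2.657 mW

2.657


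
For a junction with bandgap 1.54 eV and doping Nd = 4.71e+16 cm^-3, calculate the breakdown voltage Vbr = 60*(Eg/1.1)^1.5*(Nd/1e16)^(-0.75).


Step 1: Eg/1.1 = 1.54/1.1 = 1.400000
Step 2: (Eg/1.1)^1.5 = 1.400000^1.5 = 1.656502
Step 3: (Nd/1e16)^(-0.75) = (4.71)^(-0.75) = 0.312777
Step 4: Vbr = 60 * 1.656502 * 0.312777 = 31.1 V

31.1


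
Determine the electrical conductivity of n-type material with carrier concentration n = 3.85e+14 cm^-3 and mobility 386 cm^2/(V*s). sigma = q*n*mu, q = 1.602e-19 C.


Step 1: sigma = q * n * mu
Step 2: sigma = 1.602e-19 * 3.85e+14 * 386
Step 3: sigma = 2.381e-02 S/cm

2.381e-02


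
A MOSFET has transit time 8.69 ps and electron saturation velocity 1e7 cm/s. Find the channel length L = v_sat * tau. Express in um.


Step 1: tau in seconds = 8.69 ps * 1e-12 = 8.6900e-12 s
Step 2: L = v_sat * tau = 1e7 * 8.6900e-12 = 8.6900e-05 cm
Step 3: L in um = 8.6900e-05 * 1e4 = 0.869 um

0.869


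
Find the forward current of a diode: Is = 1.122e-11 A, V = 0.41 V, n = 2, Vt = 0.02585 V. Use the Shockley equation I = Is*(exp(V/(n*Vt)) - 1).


Step 1: V/(n*Vt) = 0.41/(2*0.02585) = 7.9304
Step 2: exp(7.9304) = 2.7805e+03
Step 3: I = 1.122e-11 * (2.7805e+03 - 1) = 3.12e-08 A

3.12e-08


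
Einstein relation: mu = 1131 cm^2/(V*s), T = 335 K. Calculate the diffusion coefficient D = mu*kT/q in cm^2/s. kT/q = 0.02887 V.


Step 1: D = mu * (kT/q)
Step 2: D = 1131 * 0.02887
Step 3: D = 32.65 cm^2/s

32.65


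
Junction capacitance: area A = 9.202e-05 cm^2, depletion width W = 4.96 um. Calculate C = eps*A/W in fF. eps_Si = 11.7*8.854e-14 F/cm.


Step 1: eps_Si = 11.7 * 8.854e-14 = 1.035918e-12 F/cm
Step 2: W in cm = 4.96 * 1e-4 = 4.96e-04 cm
Step 3: C = 1.035918e-12 * 9.202e-05 / 4.96e-04 = 1.921879e-13 F
Step 4: C = 192.19 fF

192.19


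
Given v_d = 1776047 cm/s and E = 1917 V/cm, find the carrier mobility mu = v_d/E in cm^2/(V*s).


Step 1: mu = v_d / E
Step 2: mu = 1776047 / 1917
Step 3: mu = 926.47 cm^2/(V*s)

926.47


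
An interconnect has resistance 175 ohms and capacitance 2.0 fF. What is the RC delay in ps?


Step 1: tau = R * C
Step 2: tau = 175 * 2.0 fF = 175 * 2.0e-15 F
Step 3: tau = 3.5e-13 s = 0.35 ps

0.35


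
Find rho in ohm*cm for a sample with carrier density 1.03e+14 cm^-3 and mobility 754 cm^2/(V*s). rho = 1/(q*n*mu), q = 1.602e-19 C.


Step 1: sigma = q * n * mu = 1.602e-19 * 1.03e+14 * 754 = 1.24415e-02 S/cm
Step 2: rho = 1 / sigma = 1 / 1.24415e-02 = 80.38 ohm*cm

80.38


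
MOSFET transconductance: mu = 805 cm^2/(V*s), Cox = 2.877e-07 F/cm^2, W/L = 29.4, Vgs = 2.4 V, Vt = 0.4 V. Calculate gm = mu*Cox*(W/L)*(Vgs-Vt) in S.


Step 1: Vov = Vgs - Vt = 2.4 - 0.4 = 2.0 V
Step 2: gm = mu * Cox * (W/L) * Vov
Step 3: gm = 805 * 2.877e-07 * 29.4 * 2.0 = 1.36e-02 S

1.36e-02


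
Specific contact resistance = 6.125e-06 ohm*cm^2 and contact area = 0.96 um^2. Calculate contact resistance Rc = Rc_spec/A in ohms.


Step 1: Convert area to cm^2: 0.96 um^2 = 9.6000e-09 cm^2
Step 2: Rc = Rc_spec / A = 6.125e-06 / 9.6000e-09
Step 3: Rc = 6.38e+02 ohms

6.38e+02


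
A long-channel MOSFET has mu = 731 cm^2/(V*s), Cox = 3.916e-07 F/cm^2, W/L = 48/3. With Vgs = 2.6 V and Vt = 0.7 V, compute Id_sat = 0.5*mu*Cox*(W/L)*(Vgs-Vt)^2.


Step 1: Overdrive voltage Vov = Vgs - Vt = 2.6 - 0.7 = 1.9 V
Step 2: W/L = 48/3 = 16
Step 3: Id = 0.5 * 731 * 3.916e-07 * 16 * 1.9^2
Step 4: Id = 8.27e-03 A

8.27e-03


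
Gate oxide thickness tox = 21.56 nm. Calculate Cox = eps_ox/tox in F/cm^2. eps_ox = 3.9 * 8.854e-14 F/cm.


Step 1: eps_ox = 3.9 * 8.854e-14 = 3.45306e-13 F/cm
Step 2: tox in cm = 21.56 nm * 1e-7 = 2.1560e-06 cm
Step 3: Cox = 3.45306e-13 / 2.1560e-06 = 1.60e-07 F/cm^2

1.60e-07


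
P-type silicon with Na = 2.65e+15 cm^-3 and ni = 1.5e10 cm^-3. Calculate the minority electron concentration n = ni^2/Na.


Step 1: Majority hole concentration p ≈ Na = 2.65e+15 cm^-3
Step 2: n = ni^2 / Na = (1.5e10)^2 / 2.65e+15
Step 3: n = 8.49e+04 cm^-3

8.49e+04


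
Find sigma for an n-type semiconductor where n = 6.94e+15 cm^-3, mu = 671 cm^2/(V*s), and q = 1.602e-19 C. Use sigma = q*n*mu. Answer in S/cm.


Step 1: sigma = q * n * mu
Step 2: sigma = 1.602e-19 * 6.94e+15 * 671
Step 3: sigma = 7.460e-01 S/cm

7.460e-01


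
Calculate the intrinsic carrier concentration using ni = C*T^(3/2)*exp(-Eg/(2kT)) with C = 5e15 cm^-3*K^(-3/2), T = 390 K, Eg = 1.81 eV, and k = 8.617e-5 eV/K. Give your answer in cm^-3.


Step 1: Compute kT = 8.617e-5 * 390 = 0.0336063 eV
Step 2: Exponent = -Eg/(2kT) = -1.81/(2*0.0336063) = -26.92947
Step 3: T^(3/2) = 390^1.5 = 7701.88
Step 4: ni = 5e15 * 7701.88 * exp(-26.92947) = 7.77e+07 cm^-3

7.77e+07


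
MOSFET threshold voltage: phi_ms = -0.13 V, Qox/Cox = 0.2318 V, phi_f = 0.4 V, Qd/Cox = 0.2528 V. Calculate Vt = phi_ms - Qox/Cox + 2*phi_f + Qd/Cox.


Step 1: Vt = phi_ms - Qox/Cox + 2*phi_f + Qd/Cox
Step 2: Vt = -0.13 - 0.2318 + 2*0.4 + 0.2528
Step 3: Vt = -0.13 - 0.2318 + 0.8 + 0.2528
Step 4: Vt = 0.691 V

0.691


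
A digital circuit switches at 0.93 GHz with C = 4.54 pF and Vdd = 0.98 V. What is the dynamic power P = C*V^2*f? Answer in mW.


Step 1: V^2 = 0.98^2 = 0.9604 V^2
Step 2: P = C*V^2*f = 4.54e-12 F * 0.9604 * 0.93e9 Hz
Step 3: P = 4.05500088e-03 W
Step 4: P = 4.055 mW

4.055


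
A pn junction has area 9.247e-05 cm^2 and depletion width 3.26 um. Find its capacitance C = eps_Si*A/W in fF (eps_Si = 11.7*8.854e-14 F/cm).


Step 1: eps_Si = 11.7 * 8.854e-14 = 1.035918e-12 F/cm
Step 2: W in cm = 3.26 * 1e-4 = 3.26e-04 cm
Step 3: C = 1.035918e-12 * 9.247e-05 / 3.26e-04 = 2.938385e-13 F
Step 4: C = 293.84 fF

293.84


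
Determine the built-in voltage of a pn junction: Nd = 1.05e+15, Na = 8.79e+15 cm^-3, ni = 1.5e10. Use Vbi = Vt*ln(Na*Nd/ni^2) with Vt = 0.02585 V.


Step 1: Compute Na*Nd/ni^2 = 8.79e+15 * 1.05e+15 / (1.5e10)^2 = 4.1020e+10
Step 2: ln(4.1020e+10) = 24.4373
Step 3: Vbi = 0.02585 * 24.4373 = 0.632 V

0.632


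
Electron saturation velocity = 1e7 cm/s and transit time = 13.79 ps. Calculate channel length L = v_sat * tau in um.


Step 1: tau in seconds = 13.79 ps * 1e-12 = 1.3790e-11 s
Step 2: L = v_sat * tau = 1e7 * 1.3790e-11 = 1.3790e-04 cm
Step 3: L in um = 1.3790e-04 * 1e4 = 1.379 um

1.379


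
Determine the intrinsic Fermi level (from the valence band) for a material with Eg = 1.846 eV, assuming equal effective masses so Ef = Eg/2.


Step 1: For an intrinsic semiconductor, the Fermi level sits at midgap.
Step 2: Ef = Eg / 2 = 1.846 / 2 = 0.923 eV

0.923


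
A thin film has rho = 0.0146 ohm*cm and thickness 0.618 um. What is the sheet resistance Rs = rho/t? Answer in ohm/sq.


Step 1: Convert thickness to cm: t = 0.618 um = 6.1800e-05 cm
Step 2: Rs = rho / t = 0.0146 / 6.1800e-05
Step 3: Rs = 236.2 ohm/sq

236.2


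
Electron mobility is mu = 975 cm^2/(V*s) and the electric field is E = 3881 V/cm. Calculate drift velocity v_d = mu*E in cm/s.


Step 1: v_d = mu * E
Step 2: v_d = 975 * 3881 = 3783975
Step 3: v_d = 3.78e+06 cm/s

3.78e+06


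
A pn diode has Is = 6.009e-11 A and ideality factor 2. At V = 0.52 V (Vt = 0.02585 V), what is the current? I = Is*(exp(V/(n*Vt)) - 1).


Step 1: V/(n*Vt) = 0.52/(2*0.02585) = 10.0580
Step 2: exp(10.0580) = 2.3342e+04
Step 3: I = 6.009e-11 * (2.3342e+04 - 1) = 1.40e-06 A

1.40e-06


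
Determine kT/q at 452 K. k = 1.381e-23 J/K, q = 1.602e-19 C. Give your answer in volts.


Step 1: kT = 1.381e-23 * 452 = 6.24212e-21 J
Step 2: Vt = kT/q = 6.24212e-21 / 1.602e-19
Step 3: Vt = 0.03896 V

0.03896


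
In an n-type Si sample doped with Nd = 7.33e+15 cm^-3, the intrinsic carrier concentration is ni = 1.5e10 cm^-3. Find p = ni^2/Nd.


Step 1: Since Nd >> ni, n ≈ Nd = 7.33e+15 cm^-3
Step 2: p = ni^2 / n = (1.5e10)^2 / 7.33e+15
Step 3: p = 2.25e20 / 7.33e+15 = 3.07e+04 cm^-3

3.07e+04


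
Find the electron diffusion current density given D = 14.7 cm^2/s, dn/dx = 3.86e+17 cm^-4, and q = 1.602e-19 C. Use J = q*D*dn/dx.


Step 1: J = q * D * (dn/dx)
Step 2: J = 1.602e-19 * 14.7 * 3.86e+17
Step 3: J = 9.09e-01 A/cm^2

9.09e-01


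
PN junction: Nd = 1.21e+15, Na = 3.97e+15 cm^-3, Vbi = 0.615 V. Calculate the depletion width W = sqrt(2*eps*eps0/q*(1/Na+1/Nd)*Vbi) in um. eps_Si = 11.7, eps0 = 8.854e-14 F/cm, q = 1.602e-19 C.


Step 1: 1/Na + 1/Nd = 1/3.97e+15 + 1/1.21e+15 = 1.07834e-15
Step 2: 2*eps*eps0/q = 2*11.7*8.854e-14/1.602e-19 = 1.293281e+07
Step 3: W^2 = 1.293281e+07 * 1.07834e-15 * 0.615 = 8.57677e-09
Step 4: W = sqrt(8.57677e-09) = 9.261e-05 cm = 0.9261 um

0.9261


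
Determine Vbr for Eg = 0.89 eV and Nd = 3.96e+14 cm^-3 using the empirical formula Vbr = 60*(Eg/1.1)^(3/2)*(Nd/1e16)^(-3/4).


Step 1: Eg/1.1 = 0.89/1.1 = 0.809091
Step 2: (Eg/1.1)^1.5 = 0.809091^1.5 = 0.727773
Step 3: (Nd/1e16)^(-0.75) = (0.0396)^(-0.75) = 11.264933
Step 4: Vbr = 60 * 0.727773 * 11.264933 = 491.9 V

491.9
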